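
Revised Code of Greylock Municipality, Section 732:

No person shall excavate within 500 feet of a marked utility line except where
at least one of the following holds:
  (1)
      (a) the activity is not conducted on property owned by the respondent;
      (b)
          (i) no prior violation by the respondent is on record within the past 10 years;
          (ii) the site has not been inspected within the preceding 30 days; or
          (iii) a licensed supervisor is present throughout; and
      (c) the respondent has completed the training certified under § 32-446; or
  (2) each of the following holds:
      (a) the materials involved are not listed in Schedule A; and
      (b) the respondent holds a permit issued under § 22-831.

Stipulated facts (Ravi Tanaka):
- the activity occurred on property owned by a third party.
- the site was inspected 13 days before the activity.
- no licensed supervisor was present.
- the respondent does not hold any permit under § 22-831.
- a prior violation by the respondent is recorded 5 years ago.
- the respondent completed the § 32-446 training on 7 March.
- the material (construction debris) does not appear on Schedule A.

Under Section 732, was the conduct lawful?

No — unlawful.

(a) not (own property) — met.
(i) no prior violation — not satisfied.
(ii) not (site inspected) — not satisfied.
(iii) supervisor present — not met.
(b) = F OR F OR F = false.
(c) training certified — met.
(1) = T AND F AND T = false.
(a) not (Schedule A material) — holds.
(b) holds permit — fails.
So (2) is not satisfied (T AND F).
So Overall is not satisfied (F OR F).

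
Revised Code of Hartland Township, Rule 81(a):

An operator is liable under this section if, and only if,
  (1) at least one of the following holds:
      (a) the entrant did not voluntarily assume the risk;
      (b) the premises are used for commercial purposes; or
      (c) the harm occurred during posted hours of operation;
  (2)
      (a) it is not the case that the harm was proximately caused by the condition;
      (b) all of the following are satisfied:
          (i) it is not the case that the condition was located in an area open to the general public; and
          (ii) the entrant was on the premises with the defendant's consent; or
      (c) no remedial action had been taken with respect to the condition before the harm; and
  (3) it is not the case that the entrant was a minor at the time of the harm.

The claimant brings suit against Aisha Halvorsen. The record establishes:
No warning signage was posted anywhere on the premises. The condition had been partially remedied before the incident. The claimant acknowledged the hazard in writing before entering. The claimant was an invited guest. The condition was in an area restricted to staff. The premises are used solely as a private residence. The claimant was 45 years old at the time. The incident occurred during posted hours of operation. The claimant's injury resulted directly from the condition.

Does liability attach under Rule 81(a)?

Yes — liable.

(a) no assumed risk — fails.
(b) commercial use — fails.
(c) during posted hours — holds.
(1): F OR F OR T → true.
(a) not (proximate cause) — not satisfied.
(i) not (public area) — holds.
(ii) consent to enter — satisfied.
(b) = T AND T = true.
(c) no remedial action — not met.
(2) = F OR T OR F = true.
(3) not (entrant a minor) — holds.
So Overall is satisfied (T AND T AND T).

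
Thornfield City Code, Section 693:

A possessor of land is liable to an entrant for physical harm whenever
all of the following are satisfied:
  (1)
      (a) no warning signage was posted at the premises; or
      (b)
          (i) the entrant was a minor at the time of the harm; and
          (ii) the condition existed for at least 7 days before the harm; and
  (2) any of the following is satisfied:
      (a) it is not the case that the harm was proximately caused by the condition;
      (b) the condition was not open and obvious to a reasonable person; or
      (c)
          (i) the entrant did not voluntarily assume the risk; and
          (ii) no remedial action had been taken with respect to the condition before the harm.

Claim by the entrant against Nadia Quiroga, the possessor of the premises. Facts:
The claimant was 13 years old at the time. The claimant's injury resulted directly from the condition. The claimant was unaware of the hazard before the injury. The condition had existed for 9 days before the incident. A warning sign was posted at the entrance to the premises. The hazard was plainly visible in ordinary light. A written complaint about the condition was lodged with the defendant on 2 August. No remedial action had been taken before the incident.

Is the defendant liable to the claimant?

Yes — liable.

(a) no signage posted — not met.
(i) entrant a minor — holds.
(ii) condition ≥7 days old — satisfied.
(b): T AND T → true.
(1) = F OR T = true.
(a) not (proximate cause) — not met.
(b) not open/obvious — fails.
(i) no assumed risk — holds.
(ii) no remedial action — satisfied.
(c): T AND T → true.
So (2) is satisfied (F OR F OR T).
So Overall is satisfied (T AND T).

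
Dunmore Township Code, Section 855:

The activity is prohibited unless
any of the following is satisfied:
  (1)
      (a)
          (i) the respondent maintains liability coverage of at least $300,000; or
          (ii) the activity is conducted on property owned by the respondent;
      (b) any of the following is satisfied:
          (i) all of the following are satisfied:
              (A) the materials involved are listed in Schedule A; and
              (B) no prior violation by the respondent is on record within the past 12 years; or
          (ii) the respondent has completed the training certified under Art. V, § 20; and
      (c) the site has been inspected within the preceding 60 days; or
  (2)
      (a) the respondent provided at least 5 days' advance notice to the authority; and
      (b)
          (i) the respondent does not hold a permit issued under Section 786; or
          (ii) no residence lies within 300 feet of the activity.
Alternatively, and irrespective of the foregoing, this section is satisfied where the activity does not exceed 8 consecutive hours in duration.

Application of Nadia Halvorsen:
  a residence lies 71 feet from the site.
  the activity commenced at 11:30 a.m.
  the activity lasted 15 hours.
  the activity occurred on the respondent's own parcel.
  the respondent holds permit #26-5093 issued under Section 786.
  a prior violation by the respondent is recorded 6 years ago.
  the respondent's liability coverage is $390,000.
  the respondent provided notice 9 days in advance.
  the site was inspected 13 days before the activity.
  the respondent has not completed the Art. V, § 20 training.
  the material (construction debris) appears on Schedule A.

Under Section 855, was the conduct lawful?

(i) coverage ≥ $300,000 — satisfied.
(ii) own property — met.
(a): T OR T → true.
(A) Schedule A material — holds.
(B) no prior violation — fails.
So (i) is not satisfied (T AND F).
(ii) training certified — fails.
(b): F OR F → false.
(c) site inspected — satisfied.
(1): T AND F AND T → false.
(a) ≥5 days' notice — satisfied.
(i) not (holds permit) — fails.
(ii) no residence in 300 ft — fails.
(b): F OR F → false.
(2) = T AND F = false.
Overall = F OR F = false.
Exception (≤ 8 hrs duration) — not satisfied.
Result: main false OR exception false → false.

No — unlawful.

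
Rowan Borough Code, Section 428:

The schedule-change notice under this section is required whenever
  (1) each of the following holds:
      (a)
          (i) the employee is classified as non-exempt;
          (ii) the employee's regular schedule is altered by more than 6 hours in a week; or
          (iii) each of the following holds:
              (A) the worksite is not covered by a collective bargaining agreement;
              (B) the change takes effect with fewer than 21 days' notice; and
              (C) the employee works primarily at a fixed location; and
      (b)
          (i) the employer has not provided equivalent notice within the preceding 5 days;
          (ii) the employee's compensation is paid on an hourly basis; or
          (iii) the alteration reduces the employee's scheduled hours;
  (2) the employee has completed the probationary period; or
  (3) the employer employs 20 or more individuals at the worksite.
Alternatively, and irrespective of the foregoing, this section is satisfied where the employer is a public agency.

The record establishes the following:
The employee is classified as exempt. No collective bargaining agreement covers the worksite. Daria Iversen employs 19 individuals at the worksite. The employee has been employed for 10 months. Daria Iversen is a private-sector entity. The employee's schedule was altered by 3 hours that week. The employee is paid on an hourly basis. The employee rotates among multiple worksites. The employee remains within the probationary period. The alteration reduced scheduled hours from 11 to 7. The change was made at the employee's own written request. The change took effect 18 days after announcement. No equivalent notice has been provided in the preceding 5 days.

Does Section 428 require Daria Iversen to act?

No — not required.

(i) non-exempt — not met.
(ii) schedule shift > 6h — fails.
(A) no CBA — satisfied.
(B) < 21 days' notice — satisfied.
(C) fixed location — not satisfied.
(iii): T AND T AND F → false.
So (a) is not satisfied (F OR F OR F).
(i) no recent notice — met.
(ii) hourly-paid — satisfied.
(iii) hours reduced — holds.
So (b) is satisfied (T OR T OR T).
(1) = F AND T = false.
(2) past probation — not satisfied.
(3) ≥ 20 at site — fails.
So Overall is not satisfied (F OR F OR F).
Exception (public agency) — not satisfied.
Result: main false OR exception false → false.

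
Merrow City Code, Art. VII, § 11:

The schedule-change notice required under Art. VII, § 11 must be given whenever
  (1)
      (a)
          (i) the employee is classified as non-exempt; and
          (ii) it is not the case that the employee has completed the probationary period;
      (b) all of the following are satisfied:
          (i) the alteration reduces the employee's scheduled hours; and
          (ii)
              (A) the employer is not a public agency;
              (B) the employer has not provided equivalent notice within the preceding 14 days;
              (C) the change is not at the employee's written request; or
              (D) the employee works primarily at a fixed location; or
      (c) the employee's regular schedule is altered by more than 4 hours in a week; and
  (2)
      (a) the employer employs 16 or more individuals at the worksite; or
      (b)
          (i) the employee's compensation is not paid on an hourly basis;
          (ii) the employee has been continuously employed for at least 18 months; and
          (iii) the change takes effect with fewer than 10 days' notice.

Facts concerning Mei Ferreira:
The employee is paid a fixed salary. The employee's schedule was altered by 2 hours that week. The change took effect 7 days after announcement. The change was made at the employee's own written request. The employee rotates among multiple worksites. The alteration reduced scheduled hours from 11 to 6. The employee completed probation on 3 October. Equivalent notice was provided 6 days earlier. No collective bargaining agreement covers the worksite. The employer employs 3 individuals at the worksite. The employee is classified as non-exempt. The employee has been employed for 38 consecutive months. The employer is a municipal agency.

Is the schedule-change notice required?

(i) non-exempt — met.
(ii) not (past probation) — not satisfied.
(a) = T AND F = false.
(i) hours reduced — met.
(A) not (public agency) — not met.
(B) no recent notice — not satisfied.
(C) not employee-requested — fails.
(D) fixed location — not satisfied.
(ii): F OR F OR F OR F → false.
(b): T AND F → false.
(c) schedule shift > 4h — not satisfied.
(1): F OR F OR F → false.
(a) ≥ 16 at site — not satisfied.
(i) not (hourly-paid) — satisfied.
(ii) tenure ≥ 18 mo. — met.
(iii) < 10 days' notice — met.
(b): T AND T AND T → true.
So (2) is satisfied (F OR T).
So Overall is not satisfied (F AND T).

No — not required.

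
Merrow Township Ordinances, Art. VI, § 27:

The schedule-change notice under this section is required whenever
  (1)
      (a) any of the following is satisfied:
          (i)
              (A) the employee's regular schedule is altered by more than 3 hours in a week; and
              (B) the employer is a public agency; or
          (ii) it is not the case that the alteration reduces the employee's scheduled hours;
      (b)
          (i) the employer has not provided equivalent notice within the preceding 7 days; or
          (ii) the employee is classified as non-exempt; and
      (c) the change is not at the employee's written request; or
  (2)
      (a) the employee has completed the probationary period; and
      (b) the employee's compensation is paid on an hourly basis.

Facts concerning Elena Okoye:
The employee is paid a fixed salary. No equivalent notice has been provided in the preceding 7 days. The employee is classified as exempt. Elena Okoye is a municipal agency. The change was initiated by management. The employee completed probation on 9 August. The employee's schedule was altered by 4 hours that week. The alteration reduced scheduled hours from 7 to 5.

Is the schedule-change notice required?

Yes — required.

(A) schedule shift > 3h — met.
(B) public agency — satisfied.
(i) = T AND T = true.
(ii) not (hours reduced) — fails.
So (a) is satisfied (T OR F).
(i) no recent notice — satisfied.
(ii) non-exempt — not met.
(b) = T OR F = true.
(c) not employee-requested — satisfied.
(1): T AND T AND T → true.
(a) past probation — satisfied.
(b) hourly-paid — not met.
(2) = T AND F = false.
Overall: T OR F → true.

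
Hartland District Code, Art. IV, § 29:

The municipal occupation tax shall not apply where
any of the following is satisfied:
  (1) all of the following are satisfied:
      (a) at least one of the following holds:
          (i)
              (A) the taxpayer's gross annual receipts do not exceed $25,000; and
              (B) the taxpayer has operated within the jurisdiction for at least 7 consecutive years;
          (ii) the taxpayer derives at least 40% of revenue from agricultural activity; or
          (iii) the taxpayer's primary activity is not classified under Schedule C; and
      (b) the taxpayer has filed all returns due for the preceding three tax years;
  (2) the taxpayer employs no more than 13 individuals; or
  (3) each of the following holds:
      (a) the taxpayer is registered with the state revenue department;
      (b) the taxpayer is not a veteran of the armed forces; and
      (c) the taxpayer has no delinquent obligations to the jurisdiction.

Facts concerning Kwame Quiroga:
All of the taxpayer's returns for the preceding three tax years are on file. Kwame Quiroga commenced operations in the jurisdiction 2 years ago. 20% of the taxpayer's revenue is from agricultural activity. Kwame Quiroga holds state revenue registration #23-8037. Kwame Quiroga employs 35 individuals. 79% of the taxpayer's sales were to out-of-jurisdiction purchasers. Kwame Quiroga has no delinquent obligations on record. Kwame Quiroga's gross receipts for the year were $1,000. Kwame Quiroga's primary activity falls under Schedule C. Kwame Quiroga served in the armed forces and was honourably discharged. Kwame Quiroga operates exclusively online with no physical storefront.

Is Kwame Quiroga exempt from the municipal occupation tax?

(A) receipts ≤ $25,000 — met.
(B) ≥ 7 yrs in jurisdiction — not satisfied.
(i) = T AND F = false.
(ii) ≥40% agricultural — fails.
(iii) not (Schedule C activity) — not satisfied.
(a): F OR F OR F → false.
(b) returns current — satisfied.
(1) = F AND T = false.
(2) ≤ 13 employees — not met.
(a) state-registered — satisfied.
(b) not (veteran) — not satisfied.
(c) no delinquency — holds.
So (3) is not satisfied (T AND F AND T).
So Overall is not satisfied (F OR F OR F).

No — not exempt.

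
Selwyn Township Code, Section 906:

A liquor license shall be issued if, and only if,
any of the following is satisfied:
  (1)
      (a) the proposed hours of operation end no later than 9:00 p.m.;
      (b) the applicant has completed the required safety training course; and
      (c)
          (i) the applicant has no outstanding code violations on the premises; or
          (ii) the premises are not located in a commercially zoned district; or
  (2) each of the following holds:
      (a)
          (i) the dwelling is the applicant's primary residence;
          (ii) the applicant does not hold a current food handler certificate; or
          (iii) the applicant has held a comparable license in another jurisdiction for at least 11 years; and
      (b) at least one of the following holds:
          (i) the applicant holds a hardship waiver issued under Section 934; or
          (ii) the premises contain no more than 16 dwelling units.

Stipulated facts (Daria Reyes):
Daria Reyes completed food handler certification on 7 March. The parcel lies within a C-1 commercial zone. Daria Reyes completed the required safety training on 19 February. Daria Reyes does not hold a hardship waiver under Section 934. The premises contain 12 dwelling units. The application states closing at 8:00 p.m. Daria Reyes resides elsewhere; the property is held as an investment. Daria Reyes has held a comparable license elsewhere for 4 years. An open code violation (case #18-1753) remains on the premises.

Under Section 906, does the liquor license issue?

No — denied.

(a) closes by 9 p.m. — satisfied.
(b) safety training — met.
(i) no code violations — not satisfied.
(ii) not (commercially zoned) — not met.
So (c) is not satisfied (F OR F).
(1): T AND T AND F → false.
(i) primary residence — fails.
(ii) not (food handler cert.) — not satisfied.
(iii) prior license ≥ 11 yr — not met.
(a): F OR F OR F → false.
(i) hardship waiver — not met.
(ii) ≤ 16 units — met.
(b) = F OR T = true.
(2): F AND T → false.
Overall: F OR F → false.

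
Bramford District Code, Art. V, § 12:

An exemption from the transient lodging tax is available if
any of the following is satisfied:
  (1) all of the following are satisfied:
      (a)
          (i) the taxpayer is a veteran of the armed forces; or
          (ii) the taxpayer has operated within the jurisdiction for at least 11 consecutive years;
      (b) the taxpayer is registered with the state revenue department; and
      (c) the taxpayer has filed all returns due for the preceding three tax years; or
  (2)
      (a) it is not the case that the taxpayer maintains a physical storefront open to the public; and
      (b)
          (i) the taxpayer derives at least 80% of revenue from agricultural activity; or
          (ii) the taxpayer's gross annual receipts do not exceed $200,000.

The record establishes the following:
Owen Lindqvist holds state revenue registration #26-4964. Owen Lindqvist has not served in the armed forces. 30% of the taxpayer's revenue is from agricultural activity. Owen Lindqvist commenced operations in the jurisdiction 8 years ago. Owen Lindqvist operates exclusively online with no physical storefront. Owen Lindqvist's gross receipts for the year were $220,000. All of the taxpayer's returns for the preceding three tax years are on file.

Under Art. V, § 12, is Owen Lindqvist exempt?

No — not exempt.

(i) veteran — fails.
(ii) ≥ 11 yrs in jurisdiction — not met.
(a): F OR F → false.
(b) state-registered — satisfied.
(c) returns current — satisfied.
(1) = F AND T AND T = false.
(a) not (has storefront) — satisfied.
(i) ≥80% agricultural — not satisfied.
(ii) receipts ≤ $200,000 — not satisfied.
(b) = F OR F = false.
So (2) is not satisfied (T AND F).
So Overall is not satisfied (F OR F).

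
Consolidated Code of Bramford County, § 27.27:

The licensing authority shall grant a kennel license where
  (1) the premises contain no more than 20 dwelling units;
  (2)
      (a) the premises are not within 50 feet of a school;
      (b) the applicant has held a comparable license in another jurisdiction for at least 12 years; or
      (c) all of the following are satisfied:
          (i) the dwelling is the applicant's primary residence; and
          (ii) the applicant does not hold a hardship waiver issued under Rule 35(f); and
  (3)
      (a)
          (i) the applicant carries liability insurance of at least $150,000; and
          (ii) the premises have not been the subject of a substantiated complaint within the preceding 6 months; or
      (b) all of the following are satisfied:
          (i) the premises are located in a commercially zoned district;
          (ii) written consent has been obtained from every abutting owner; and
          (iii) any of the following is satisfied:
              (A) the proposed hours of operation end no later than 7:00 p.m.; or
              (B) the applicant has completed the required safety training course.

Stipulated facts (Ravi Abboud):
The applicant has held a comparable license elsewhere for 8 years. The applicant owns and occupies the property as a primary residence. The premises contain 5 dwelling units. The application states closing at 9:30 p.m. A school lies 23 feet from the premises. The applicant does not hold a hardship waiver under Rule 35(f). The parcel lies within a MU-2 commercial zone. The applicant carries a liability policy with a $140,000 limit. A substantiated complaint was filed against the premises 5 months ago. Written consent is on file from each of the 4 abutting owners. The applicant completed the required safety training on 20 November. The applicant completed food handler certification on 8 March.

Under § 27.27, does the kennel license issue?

Yes — granted.

(1) ≤ 20 units — met.
(a) ≥50 ft from school — not met.
(b) prior license ≥ 12 yr — fails.
(i) primary residence — holds.
(ii) not (hardship waiver) — satisfied.
(c) = T AND T = true.
So (2) is satisfied (F OR F OR T).
(i) insurance ≥ $150,000 — not met.
(ii) no complaint in 6 mo. — not satisfied.
So (a) is not satisfied (F AND F).
(i) commercially zoned — satisfied.
(ii) all abutters consent — met.
(A) closes by 7 p.m. — fails.
(B) safety training — met.
(iii) = F OR T = true.
So (b) is satisfied (T AND T AND T).
(3): F OR T → true.
So Overall is satisfied (T AND T AND T).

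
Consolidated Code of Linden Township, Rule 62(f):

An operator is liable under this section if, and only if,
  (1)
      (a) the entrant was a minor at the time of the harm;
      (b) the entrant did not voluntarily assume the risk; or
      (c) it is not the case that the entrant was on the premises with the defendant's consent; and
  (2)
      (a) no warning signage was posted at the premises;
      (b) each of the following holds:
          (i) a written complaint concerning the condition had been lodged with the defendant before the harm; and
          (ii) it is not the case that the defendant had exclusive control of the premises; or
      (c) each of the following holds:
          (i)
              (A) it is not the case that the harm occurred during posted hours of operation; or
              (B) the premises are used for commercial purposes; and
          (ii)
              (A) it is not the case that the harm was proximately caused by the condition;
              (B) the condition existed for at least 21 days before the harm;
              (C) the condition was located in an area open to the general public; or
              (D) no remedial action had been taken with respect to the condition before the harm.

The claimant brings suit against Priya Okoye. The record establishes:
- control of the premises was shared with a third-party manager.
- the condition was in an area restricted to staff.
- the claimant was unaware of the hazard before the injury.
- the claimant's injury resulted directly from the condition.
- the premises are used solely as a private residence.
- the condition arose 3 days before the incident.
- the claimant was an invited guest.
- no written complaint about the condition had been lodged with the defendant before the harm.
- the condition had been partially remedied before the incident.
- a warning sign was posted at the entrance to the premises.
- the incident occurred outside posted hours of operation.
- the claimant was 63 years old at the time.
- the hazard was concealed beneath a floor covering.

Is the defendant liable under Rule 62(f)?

No — not liable.

(a) entrant a minor — fails.
(b) no assumed risk — holds.
(c) not (consent to enter) — not satisfied.
(1) = F OR T OR F = true.
(a) no signage posted — not met.
(i) complaint lodged — not met.
(ii) not (exclusive control) — holds.
(b) = F AND T = false.
(A) not (during posted hours) — met.
(B) commercial use — not satisfied.
So (i) is satisfied (T OR F).
(A) not (proximate cause) — fails.
(B) condition ≥21 days old — not satisfied.
(C) public area — fails.
(D) no remedial action — fails.
(ii): F OR F OR F OR F → false.
So (c) is not satisfied (T AND F).
(2) = F OR F OR F = false.
Overall = T AND F = false.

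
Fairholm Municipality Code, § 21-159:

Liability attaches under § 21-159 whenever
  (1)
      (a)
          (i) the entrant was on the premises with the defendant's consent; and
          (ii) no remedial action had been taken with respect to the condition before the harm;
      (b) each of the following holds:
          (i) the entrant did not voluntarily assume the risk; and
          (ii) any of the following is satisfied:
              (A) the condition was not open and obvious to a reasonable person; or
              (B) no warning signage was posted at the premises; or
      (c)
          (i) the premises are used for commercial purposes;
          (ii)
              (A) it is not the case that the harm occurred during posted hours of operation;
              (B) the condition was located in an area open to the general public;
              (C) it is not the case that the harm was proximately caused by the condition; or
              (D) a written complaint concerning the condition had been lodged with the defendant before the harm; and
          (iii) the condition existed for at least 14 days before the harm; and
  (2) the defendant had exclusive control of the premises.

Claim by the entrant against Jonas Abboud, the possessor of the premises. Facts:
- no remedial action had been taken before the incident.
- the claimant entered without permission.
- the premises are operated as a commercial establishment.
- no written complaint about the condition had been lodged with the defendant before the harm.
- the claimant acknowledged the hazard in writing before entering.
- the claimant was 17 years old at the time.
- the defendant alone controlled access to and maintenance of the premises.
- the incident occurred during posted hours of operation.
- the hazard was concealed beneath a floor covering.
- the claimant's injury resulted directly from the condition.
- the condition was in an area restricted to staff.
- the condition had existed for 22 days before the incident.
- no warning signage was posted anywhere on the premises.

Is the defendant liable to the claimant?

No — not liable.

(i) consent to enter — not satisfied.
(ii) no remedial action — holds.
So (a) is not satisfied (F AND T).
(i) no assumed risk — fails.
(A) not open/obvious — holds.
(B) no signage posted — satisfied.
So (ii) is satisfied (T OR T).
So (b) is not satisfied (F AND T).
(i) commercial use — met.
(A) not (during posted hours) — not satisfied.
(B) public area — not met.
(C) not (proximate cause) — not satisfied.
(D) complaint lodged — not met.
So (ii) is not satisfied (F OR F OR F OR F).
(iii) condition ≥14 days old — met.
So (c) is not satisfied (T AND F AND T).
So (1) is not satisfied (F OR F OR F).
(2) exclusive control — holds.
Overall = F AND T = false.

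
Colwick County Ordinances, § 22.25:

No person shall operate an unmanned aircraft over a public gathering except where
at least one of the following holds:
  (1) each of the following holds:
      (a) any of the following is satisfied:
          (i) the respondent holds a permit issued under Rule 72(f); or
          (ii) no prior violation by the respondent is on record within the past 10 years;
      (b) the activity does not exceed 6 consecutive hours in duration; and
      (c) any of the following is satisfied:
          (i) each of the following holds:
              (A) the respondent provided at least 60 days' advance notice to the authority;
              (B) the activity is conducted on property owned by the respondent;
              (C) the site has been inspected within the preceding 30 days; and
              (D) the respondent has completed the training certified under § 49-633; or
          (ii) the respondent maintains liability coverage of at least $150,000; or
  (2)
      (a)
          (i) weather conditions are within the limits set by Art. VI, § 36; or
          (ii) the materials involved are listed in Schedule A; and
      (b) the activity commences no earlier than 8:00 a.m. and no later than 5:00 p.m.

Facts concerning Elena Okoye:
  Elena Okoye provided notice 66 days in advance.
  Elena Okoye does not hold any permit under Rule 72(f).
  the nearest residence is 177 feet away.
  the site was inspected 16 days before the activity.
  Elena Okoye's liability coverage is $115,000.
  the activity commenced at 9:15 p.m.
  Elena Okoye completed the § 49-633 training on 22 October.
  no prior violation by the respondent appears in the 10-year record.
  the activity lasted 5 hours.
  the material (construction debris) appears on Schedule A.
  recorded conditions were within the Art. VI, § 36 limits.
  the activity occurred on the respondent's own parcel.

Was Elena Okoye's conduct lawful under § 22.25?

Yes — lawful.

(i) holds permit — not met.
(ii) no prior violation — satisfied.
(a): F OR T → true.
(b) ≤ 6 hrs duration — met.
(A) ≥60 days' notice — met.
(B) own property — holds.
(C) site inspected — satisfied.
(D) training certified — met.
(i): T AND T AND T AND T → true.
(ii) coverage ≥ $150,000 — not satisfied.
So (c) is satisfied (T OR F).
So (1) is satisfied (T AND T AND T).
(i) weather ok — holds.
(ii) Schedule A material — satisfied.
(a): T OR T → true.
(b) start within hours — fails.
(2) = T AND F = false.
Overall: T OR F → true.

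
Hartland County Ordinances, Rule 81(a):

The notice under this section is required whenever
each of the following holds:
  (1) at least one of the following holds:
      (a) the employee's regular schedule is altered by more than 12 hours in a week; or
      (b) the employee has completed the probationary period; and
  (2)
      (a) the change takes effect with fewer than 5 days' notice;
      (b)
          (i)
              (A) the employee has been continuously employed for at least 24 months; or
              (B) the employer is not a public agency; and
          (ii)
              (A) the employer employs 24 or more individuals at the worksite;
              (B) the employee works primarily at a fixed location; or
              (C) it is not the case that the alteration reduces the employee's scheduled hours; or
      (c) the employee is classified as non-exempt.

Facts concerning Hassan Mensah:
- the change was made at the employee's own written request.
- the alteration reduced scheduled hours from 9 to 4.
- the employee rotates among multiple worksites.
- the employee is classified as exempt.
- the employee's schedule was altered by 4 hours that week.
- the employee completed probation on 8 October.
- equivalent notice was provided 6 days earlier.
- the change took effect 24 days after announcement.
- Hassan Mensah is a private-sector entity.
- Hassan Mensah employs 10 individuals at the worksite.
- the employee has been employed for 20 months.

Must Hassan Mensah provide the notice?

No — not required.

(a) schedule shift > 12h — not met.
(b) past probation — met.
So (1) is satisfied (F OR T).
(a) < 5 days' notice — not satisfied.
(A) tenure ≥ 24 mo. — fails.
(B) not (public agency) — holds.
(i): F OR T → true.
(A) ≥ 24 at site — not satisfied.
(B) fixed location — not met.
(C) not (hours reduced) — not satisfied.
So (ii) is not satisfied (F OR F OR F).
(b) = T AND F = false.
(c) non-exempt — not satisfied.
(2): F OR F OR F → false.
So Overall is not satisfied (T AND F).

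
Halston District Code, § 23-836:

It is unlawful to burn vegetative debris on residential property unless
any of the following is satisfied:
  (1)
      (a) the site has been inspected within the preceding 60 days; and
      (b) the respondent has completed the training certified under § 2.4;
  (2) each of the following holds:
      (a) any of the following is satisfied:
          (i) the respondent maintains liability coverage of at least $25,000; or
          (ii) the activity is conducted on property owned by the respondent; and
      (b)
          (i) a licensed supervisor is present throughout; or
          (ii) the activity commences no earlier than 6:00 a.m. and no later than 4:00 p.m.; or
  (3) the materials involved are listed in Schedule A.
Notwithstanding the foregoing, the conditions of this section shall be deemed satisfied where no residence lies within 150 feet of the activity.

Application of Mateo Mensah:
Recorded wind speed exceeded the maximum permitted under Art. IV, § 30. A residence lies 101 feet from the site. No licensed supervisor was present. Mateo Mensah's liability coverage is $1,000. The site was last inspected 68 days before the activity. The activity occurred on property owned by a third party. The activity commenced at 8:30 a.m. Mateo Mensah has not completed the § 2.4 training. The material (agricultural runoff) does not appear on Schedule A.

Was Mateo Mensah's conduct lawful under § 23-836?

No — unlawful.

(a) site inspected — not satisfied.
(b) training certified — fails.
So (1) is not satisfied (F AND F).
(i) coverage ≥ $25,000 — not satisfied.
(ii) own property — not satisfied.
(a): F OR F → false.
(i) supervisor present — fails.
(ii) start within hours — met.
So (b) is satisfied (F OR T).
So (2) is not satisfied (F AND T).
(3) Schedule A material — not satisfied.
Overall: F OR F OR F → false.
Exception (no residence in 150 ft) — not satisfied.
Result: main false OR exception false → false.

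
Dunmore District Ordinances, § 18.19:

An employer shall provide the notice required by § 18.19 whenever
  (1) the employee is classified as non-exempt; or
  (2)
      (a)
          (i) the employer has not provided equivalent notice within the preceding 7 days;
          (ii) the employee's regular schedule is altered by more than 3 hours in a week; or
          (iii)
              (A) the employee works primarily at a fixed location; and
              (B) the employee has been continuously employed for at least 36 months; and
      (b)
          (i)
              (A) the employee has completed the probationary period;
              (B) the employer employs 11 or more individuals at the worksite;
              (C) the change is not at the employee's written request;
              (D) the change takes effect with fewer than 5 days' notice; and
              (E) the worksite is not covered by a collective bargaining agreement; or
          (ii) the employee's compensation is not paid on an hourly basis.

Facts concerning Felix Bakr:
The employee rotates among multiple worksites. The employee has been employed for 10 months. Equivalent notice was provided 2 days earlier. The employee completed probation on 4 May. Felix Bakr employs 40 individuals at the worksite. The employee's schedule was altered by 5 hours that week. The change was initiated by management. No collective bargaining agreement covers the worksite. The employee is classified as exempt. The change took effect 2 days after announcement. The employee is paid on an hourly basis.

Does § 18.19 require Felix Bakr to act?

(1) non-exempt — not satisfied.
(i) no recent notice — not satisfied.
(ii) schedule shift > 3h — holds.
(A) fixed location — not met.
(B) tenure ≥ 36 mo. — not met.
(iii): F AND F → false.
(a) = F OR T OR F = true.
(A) past probation — holds.
(B) ≥ 11 at site — satisfied.
(C) not employee-requested — satisfied.
(D) < 5 days' notice — met.
(E) no CBA — satisfied.
So (i) is satisfied (T AND T AND T AND T AND T).
(ii) not (hourly-paid) — not satisfied.
(b): T OR F → true.
So (2) is satisfied (T AND T).
So Overall is satisfied (F OR T).

Yes — required.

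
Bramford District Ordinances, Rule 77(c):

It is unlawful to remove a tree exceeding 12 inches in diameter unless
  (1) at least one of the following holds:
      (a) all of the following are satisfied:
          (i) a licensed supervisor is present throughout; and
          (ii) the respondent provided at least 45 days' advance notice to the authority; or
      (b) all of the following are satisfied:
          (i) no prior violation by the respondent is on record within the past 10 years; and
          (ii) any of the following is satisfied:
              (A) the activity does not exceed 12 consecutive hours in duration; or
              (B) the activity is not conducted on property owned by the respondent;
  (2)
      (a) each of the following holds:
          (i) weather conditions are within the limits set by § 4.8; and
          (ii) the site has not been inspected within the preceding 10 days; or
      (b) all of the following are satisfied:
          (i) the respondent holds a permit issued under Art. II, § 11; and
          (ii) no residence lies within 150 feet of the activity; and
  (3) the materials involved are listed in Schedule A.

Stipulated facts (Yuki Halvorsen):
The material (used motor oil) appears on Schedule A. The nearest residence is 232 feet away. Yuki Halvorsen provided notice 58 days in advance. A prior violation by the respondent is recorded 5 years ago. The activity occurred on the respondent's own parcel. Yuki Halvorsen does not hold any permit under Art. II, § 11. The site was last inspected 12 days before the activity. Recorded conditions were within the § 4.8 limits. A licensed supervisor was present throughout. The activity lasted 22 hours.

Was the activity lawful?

Yes — lawful.

(i) supervisor present — holds.
(ii) ≥45 days' notice — holds.
(a) = T AND T = true.
(i) no prior violation — not met.
(A) ≤ 12 hrs duration — not met.
(B) not (own property) — not met.
(ii): F OR F → false.
(b) = F AND F = false.
So (1) is satisfied (T OR F).
(i) weather ok — holds.
(ii) not (site inspected) — met.
(a) = T AND T = true.
(i) holds permit — fails.
(ii) no residence in 150 ft — holds.
So (b) is not satisfied (F AND T).
(2): T OR F → true.
(3) Schedule A material — holds.
Overall = T AND T AND T = true.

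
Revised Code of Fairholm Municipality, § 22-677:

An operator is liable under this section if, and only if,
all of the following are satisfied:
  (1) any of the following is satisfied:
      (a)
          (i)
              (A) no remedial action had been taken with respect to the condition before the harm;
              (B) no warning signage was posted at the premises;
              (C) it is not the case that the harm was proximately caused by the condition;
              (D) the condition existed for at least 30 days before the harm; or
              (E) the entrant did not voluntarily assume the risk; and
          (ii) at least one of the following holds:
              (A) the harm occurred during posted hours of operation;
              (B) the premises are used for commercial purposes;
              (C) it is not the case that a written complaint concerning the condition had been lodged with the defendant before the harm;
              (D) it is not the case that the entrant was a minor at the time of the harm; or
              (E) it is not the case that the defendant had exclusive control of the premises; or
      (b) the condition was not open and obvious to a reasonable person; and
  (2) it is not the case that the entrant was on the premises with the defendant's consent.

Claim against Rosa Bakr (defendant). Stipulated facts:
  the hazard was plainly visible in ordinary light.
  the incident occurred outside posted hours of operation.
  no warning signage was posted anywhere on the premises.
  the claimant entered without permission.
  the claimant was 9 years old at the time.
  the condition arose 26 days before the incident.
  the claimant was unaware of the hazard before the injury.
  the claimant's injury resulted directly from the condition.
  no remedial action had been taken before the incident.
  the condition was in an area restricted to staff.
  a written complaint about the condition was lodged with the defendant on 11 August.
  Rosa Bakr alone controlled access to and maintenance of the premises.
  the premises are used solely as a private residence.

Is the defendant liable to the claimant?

No — not liable.

(A) no remedial action — satisfied.
(B) no signage posted — holds.
(C) not (proximate cause) — not met.
(D) condition ≥30 days old — not met.
(E) no assumed risk — holds.
(i): T OR T OR F OR F OR T → true.
(A) during posted hours — not satisfied.
(B) commercial use — not met.
(C) not (complaint lodged) — not met.
(D) not (entrant a minor) — fails.
(E) not (exclusive control) — not met.
(ii): F OR F OR F OR F OR F → false.
So (a) is not satisfied (T AND F).
(b) not open/obvious — not satisfied.
(1) = F OR F = false.
(2) not (consent to enter) — met.
Overall: F AND T → false.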